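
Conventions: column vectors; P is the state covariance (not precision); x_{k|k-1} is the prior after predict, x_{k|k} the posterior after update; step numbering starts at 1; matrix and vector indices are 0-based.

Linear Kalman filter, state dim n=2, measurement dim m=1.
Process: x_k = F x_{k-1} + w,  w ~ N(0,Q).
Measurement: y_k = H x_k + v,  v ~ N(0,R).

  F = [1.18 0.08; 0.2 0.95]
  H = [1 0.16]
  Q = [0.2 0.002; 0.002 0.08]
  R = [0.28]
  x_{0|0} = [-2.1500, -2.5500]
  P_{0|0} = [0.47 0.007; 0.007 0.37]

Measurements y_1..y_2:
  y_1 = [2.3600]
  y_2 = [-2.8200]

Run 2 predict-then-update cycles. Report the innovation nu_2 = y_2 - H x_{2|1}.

innov = [-4.0347]

step 1: x^-=[-2.7410, -2.8525]  P^-=[0.8581 0.1490; 0.1490 0.4354]  S=[1.1969]  K=[0.7368; 0.1827]  nu=[5.5574]  x^+=[1.3539, -1.8373]  P^+=[0.2083 -0.0121; -0.0121 0.3954]
step 2: x^-=[1.4506, -1.4746]  P^-=[0.4902 0.0674; 0.0674 0.4406]  S=[0.8031]  K=[0.6239; 0.1717]  nu=[-4.0347]  x^+=[-1.0664, -2.1675]  P^+=[0.1777 -0.0186; -0.0186 0.4169]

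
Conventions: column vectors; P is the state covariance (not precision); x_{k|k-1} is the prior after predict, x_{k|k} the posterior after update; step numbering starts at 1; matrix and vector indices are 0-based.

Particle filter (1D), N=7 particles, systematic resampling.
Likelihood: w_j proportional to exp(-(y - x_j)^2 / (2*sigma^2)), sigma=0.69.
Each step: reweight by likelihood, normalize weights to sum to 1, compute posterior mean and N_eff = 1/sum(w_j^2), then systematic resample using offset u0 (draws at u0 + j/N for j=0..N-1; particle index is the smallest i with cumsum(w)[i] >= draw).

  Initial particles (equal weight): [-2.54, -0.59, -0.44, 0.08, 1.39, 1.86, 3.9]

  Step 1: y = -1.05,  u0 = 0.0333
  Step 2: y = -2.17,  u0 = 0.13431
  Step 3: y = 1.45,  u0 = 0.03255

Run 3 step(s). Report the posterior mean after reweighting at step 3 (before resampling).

post_mean = -0.4925

step 1: w=[0.0529, 0.4356, 0.3681, 0.1423, 0.0010, 0.0001, 0.0000]  mean=-0.5402  Neff=2.8710  idx=[0, 1, 1, 1, 2, 2, 3]
step 2: w=[0.7369, 0.0618, 0.0618, 0.0618, 0.0367, 0.0367, 0.0042]  mean=-2.0131  Neff=1.7947  idx=[0, 0, 0, 0, 0, 2, 5]
step 3: w=[0.0000, 0.0000, 0.0000, 0.0000, 0.0000, 0.3500, 0.6500]  mean=-0.4925  Neff=1.8349  idx=[5, 5, 5, 6, 6, 6, 6]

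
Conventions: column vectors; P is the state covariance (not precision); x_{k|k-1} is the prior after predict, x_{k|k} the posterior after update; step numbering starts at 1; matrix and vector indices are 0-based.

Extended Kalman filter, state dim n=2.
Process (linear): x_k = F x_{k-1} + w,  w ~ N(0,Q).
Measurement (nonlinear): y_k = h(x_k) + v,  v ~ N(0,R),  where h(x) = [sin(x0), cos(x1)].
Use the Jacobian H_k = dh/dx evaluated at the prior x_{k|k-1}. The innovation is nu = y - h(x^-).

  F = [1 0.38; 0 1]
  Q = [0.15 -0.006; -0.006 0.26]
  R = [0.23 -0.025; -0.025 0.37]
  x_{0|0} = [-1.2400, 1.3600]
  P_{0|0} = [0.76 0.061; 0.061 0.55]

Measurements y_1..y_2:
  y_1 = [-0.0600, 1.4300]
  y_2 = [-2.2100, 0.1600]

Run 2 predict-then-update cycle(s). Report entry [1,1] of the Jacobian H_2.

step 1: x^-=[-0.7232, 1.3600]  P^-=[1.0358 0.2640; 0.2640 0.8100]  H_jac=[0.7497 0.0000; 0.0000 -0.9779]  S=[0.8121 -0.2185; -0.2185 1.1445]  K=[0.9439 -0.0453; 0.0606 -0.6805]  nu=[0.6018, 1.2208]  x^+=[-0.2105, 0.5658]  P^+=[0.2911 0.0413; 0.0413 0.2590]
step 2: x^-=[0.0045, 0.5658]  P^-=[0.5099 0.1337; 0.1337 0.5190]  H_jac=[1.0000 0.0000; 0.0000 -0.5361]  S=[0.7399 -0.0967; -0.0967 0.5191]  K=[0.6878 -0.0100; 0.1135 -0.5148]  nu=[-2.2145, -0.6842]  x^+=[-1.5119, 0.6667]  P^+=[0.1585 0.0390; 0.0390 0.3606]

H_jac[1,1] = -0.5361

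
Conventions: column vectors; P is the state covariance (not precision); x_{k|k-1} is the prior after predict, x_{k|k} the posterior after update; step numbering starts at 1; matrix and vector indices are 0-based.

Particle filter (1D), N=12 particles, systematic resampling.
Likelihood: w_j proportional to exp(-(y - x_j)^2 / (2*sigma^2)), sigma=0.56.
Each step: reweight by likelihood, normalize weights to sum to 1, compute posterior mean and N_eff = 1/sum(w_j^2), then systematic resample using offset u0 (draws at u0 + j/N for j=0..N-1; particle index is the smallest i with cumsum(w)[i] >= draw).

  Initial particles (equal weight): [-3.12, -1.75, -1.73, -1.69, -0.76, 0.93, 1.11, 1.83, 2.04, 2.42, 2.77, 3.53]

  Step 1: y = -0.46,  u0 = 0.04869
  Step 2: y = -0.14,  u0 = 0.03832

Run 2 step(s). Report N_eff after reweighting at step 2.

N_eff = 9.6516

step 1: w=[0.0000, 0.0603, 0.0654, 0.0767, 0.7413, 0.0393, 0.0168, 0.0002, 0.0000, 0.0000, 0.0000, 0.0000]  mean=-0.8559  Neff=1.7695  idx=[1, 3, 4, 4, 4, 4, 4, 4, 4, 4, 4, 5]
step 2: w=[0.0032, 0.0043, 0.1068, 0.1068, 0.1068, 0.1068, 0.1068, 0.1068, 0.1068, 0.1068, 0.1068, 0.0318]  mean=-0.7134  Neff=9.6516  idx=[2, 3, 3, 4, 5, 6, 6, 7, 8, 9, 10, 10]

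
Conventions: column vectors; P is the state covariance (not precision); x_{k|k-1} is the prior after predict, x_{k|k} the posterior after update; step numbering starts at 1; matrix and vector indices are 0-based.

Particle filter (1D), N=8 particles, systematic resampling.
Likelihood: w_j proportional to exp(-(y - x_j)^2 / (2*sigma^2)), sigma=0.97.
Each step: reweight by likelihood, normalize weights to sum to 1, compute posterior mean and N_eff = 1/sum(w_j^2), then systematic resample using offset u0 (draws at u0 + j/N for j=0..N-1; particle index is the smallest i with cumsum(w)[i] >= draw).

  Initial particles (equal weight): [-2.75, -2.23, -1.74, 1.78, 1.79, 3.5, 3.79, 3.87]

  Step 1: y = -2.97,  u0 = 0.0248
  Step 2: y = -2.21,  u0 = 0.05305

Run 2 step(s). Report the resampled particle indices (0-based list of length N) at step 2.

resampled_idx = [0, 1, 2, 3, 4, 5, 6, 7]

step 1: w=[0.4492, 0.3445, 0.2063, 0.0000, 0.0000, 0.0000, 0.0000, 0.0000]  mean=-2.3625  Neff=2.7547  idx=[0, 0, 0, 0, 1, 1, 1, 2]
step 2: w=[0.1171, 0.1171, 0.1171, 0.1171, 0.1367, 0.1367, 0.1367, 0.1216]  mean=-2.4140  Neff=7.9572  idx=[0, 1, 2, 3, 4, 5, 6, 7]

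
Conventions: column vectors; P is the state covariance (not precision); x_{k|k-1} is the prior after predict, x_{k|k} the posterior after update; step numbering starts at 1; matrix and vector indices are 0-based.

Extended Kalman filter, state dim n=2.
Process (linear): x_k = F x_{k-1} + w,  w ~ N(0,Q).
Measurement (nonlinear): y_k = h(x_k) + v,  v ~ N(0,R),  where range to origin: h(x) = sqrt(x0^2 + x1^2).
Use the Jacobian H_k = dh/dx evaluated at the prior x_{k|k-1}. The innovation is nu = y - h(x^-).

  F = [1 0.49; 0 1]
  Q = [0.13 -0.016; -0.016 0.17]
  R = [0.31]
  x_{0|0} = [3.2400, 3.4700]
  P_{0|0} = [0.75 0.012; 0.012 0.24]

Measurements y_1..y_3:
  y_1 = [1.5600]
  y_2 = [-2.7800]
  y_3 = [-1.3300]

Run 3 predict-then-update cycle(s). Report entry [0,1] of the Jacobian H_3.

H_jac[0,1] = -0.8207

step 1: x^-=[4.9403, 3.4700]  P^-=[0.9494 0.1136; 0.1136 0.4100]  H_jac=[0.8183 0.5748]  S=[1.1881]  K=[0.7089; 0.2766]  nu=[-4.4772]  x^+=[1.7665, 2.2316]  P^+=[0.3524 -0.1194; -0.1194 0.3191]
step 2: x^-=[2.8600, 2.2316]  P^-=[0.4420 0.0210; 0.0210 0.4891]  H_jac=[0.7884 0.6152]  S=[0.7902]  K=[0.4574; 0.4017]  nu=[-6.4076]  x^+=[-0.0706, -0.3425]  P^+=[0.2767 -0.1242; -0.1242 0.3616]
step 3: x^-=[-0.2384, -0.3425]  P^-=[0.3719 0.0370; 0.0370 0.5316]  H_jac=[-0.5713 -0.8207]  S=[0.8241]  K=[-0.2946; -0.5550]  nu=[-1.7473]  x^+=[0.2764, 0.6273]  P^+=[0.3003 -0.0978; -0.0978 0.2777]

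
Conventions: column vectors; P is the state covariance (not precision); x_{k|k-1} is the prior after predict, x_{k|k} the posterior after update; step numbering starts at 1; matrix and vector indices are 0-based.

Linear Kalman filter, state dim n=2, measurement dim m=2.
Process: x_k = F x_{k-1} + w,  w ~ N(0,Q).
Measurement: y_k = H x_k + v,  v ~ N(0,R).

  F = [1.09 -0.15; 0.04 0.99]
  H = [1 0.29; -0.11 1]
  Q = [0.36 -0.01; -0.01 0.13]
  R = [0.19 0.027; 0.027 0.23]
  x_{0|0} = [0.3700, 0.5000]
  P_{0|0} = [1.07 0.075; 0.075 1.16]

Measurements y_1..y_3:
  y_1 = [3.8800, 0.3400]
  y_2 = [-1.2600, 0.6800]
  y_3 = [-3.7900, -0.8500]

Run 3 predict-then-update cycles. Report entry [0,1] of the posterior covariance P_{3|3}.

P_post[0,1] = -0.0118

step 1: x^-=[0.3283, 0.5098]  P^-=[1.6328 -0.0551; -0.0551 1.2746]  S=[1.8981 0.1636; 0.1636 1.5365]  K=[0.8730 -0.2458; 0.0947 0.8234]  nu=[3.4039, -0.1337]  x^+=[3.3328, 0.7221]  P^+=[0.1636 -0.0150; -0.0150 0.1903]
step 2: x^-=[3.5245, 0.8482]  P^-=[0.5635 -0.0472; -0.0472 0.3156]  S=[0.7527 0.0109; 0.0109 0.5628]  K=[0.7335 -0.2081; 0.0507 0.5690]  nu=[-5.0305, 0.2195]  x^+=[-0.2110, 0.7180]  P^+=[0.1375 -0.0129; -0.0129 0.1308]
step 3: x^-=[-0.3377, 0.7024]  P^-=[0.5305 -0.0373; -0.0373 0.2574]  S=[0.7205 0.0072; 0.0072 0.5020]  K=[0.7233 -0.2009; 0.0466 0.5202]  nu=[-3.6560, -1.5896]  x^+=[-2.6627, -0.2950]  P^+=[0.1354 -0.0118; -0.0118 0.1196]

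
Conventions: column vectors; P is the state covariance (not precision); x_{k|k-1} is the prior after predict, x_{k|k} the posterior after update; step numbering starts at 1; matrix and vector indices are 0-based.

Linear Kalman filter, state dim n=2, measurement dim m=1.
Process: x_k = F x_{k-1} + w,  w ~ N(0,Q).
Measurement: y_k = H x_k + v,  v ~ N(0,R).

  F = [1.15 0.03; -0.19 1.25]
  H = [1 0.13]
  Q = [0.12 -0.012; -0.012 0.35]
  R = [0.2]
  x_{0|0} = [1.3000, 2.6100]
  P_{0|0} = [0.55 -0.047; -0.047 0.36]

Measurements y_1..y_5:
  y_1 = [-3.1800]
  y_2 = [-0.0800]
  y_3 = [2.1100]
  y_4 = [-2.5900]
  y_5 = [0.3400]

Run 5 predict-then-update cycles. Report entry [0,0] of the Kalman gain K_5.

K[0,0] = 0.4623

step 1: x^-=[1.5733, 3.0155]  P^-=[0.8445 -0.1860; -0.1860 0.9547]  S=[1.0122]  K=[0.8104; -0.0611]  nu=[-5.1453]  x^+=[-2.5963, 3.3299]  P^+=[0.1797 -0.1358; -0.1358 0.9509]
step 2: x^-=[-2.8858, 4.6557]  P^-=[0.3492 -0.2101; -0.2101 1.9068]  S=[0.5268]  K=[0.6110; 0.0717]  nu=[2.2006]  x^+=[-1.5412, 4.8135]  P^+=[0.1525 -0.2332; -0.2332 1.9041]
step 3: x^-=[-1.6280, 6.3097]  P^-=[0.3073 -0.3078; -0.3078 3.4414]  S=[0.4855]  K=[0.5506; 0.2875]  nu=[2.9178]  x^+=[-0.0214, 7.1487]  P^+=[0.1601 -0.3847; -0.3847 3.4013]
step 4: x^-=[0.1899, 8.9399]  P^-=[0.3083 -0.4702; -0.4702 5.8530]  S=[0.4850]  K=[0.5097; 0.5994]  nu=[-3.9420]  x^+=[-1.8193, 6.5770]  P^+=[0.1823 -0.6184; -0.6184 5.6787]
step 5: x^-=[-1.8949, 8.5669]  P^-=[0.3236 -0.7242; -0.7242 9.5233]  S=[0.4962]  K=[0.4623; 1.0354]  nu=[1.1212]  x^+=[-1.3765, 9.7278]  P^+=[0.2175 -0.9618; -0.9618 8.9913]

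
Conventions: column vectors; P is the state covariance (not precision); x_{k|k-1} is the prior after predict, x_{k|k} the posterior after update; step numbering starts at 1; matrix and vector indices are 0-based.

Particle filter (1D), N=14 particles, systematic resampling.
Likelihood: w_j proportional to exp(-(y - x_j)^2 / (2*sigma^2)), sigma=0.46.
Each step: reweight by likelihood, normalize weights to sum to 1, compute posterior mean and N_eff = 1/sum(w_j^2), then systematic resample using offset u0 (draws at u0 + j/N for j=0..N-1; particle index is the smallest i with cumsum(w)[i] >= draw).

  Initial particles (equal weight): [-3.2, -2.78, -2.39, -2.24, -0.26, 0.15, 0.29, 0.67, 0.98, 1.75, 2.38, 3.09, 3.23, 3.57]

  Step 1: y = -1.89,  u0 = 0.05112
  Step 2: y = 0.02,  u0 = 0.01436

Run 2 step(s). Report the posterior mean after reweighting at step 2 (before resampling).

post_mean = -2.2612

step 1: w=[0.0117, 0.1043, 0.3754, 0.5073, 0.0013, 0.0000, 0.0000, 0.0000, 0.0000, 0.0000, 0.0000, 0.0000, 0.0000, 0.0000]  mean=-2.3613  Neff=2.4433  idx=[1, 2, 2, 2, 2, 2, 2, 3, 3, 3, 3, 3, 3, 3]
step 2: w=[0.0002, 0.0234, 0.0234, 0.0234, 0.0234, 0.0234, 0.0234, 0.1227, 0.1227, 0.1227, 0.1227, 0.1227, 0.1227, 0.1227]  mean=-2.2612  Neff=9.1962  idx=[1, 4, 7, 7, 8, 8, 9, 10, 10, 11, 11, 12, 12, 13]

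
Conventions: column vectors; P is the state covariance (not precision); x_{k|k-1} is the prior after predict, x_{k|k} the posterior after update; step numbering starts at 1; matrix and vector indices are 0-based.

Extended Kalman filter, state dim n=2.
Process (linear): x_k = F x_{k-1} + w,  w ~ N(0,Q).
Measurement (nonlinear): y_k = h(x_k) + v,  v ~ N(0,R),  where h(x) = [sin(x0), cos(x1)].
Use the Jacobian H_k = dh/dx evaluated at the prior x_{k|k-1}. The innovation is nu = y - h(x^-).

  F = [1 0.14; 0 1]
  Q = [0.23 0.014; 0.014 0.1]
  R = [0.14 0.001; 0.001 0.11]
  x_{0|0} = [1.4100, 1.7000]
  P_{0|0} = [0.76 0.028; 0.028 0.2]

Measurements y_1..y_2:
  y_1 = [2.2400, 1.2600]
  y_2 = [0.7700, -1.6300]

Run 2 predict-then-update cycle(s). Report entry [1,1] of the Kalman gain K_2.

step 1: x^-=[1.6480, 1.7000]  P^-=[1.0018 0.0700; 0.0700 0.3000]  H_jac=[-0.0771 0.0000; 0.0000 -0.9917]  S=[0.1460 0.0064; 0.0064 0.4050]  K=[-0.5222 -0.1632; -0.0050 -0.7345]  nu=[1.2430, 1.3888]  x^+=[0.7722, 0.6737]  P^+=[0.9501 0.0186; 0.0186 0.0815]
step 2: x^-=[0.8665, 0.6737]  P^-=[1.1869 0.0440; 0.0440 0.1815]  H_jac=[0.6475 0.0000; 0.0000 -0.6239]  S=[0.6376 -0.0168; -0.0168 0.1806]  K=[1.2043 -0.0402; 0.0283 -0.6242]  nu=[0.0079, -2.4115]  x^+=[0.9729, 2.1791]  P^+=[0.2603 0.0052; 0.0052 0.1100]

K[1,1] = -0.6242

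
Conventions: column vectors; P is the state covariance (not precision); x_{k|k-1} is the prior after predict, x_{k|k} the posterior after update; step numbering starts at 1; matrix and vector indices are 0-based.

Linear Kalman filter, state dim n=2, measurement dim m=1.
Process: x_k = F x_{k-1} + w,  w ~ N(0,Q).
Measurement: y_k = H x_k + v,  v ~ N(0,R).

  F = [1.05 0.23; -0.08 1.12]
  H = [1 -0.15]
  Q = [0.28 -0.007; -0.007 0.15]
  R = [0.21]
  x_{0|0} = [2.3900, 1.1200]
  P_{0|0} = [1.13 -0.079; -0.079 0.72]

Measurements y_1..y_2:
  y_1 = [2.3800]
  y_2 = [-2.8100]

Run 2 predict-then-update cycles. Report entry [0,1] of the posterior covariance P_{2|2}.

P_post[0,1] = 0.2645

step 1: x^-=[2.7671, 1.0632]  P^-=[1.5258 -0.0079; -0.0079 1.0746]  S=[1.7623]  K=[0.8664; -0.0959]  nu=[-0.2276]  x^+=[2.5699, 1.0850]  P^+=[0.2027 0.1386; 0.1386 1.0583]
step 2: x^-=[2.9479, 1.0097]  P^-=[0.6265 0.4090; 0.4090 1.4540]  S=[0.7465]  K=[0.7570; 0.2558]  nu=[-5.6065]  x^+=[-1.2964, -0.4244]  P^+=[0.1987 0.2645; 0.2645 1.4052]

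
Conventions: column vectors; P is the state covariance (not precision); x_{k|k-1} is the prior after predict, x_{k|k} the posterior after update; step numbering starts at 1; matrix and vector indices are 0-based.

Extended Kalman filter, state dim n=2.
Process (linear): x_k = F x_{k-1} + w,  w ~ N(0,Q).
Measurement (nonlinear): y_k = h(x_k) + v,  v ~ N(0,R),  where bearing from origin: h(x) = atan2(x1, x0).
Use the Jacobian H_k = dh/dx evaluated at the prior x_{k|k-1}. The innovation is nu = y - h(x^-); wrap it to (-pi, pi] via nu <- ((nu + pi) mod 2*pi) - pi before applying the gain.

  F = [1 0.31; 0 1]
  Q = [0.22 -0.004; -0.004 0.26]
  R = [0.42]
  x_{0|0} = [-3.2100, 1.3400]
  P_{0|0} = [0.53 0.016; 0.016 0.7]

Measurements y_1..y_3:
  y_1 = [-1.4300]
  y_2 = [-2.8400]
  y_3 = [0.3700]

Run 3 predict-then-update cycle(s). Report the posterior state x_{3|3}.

x_post = [-2.8176, 1.5975]

step 1: x^-=[-2.7946, 1.3400]  P^-=[0.8272 0.2290; 0.2290 0.9600]  H_jac=[-0.1395 -0.2909]  S=[0.5359]  K=[-0.3396; -0.5807]  nu=[2.1587]  x^+=[-3.5278, 0.0863]  P^+=[0.7654 0.1233; 0.1233 0.7792]
step 2: x^-=[-3.5010, 0.0863]  P^-=[1.1367 0.3609; 0.3609 1.0392]  H_jac=[-0.0070 -0.2855]  S=[0.5062]  K=[-0.2193; -0.5911]  nu=[0.3262]  x^+=[-3.5725, -0.1065]  P^+=[1.1123 0.2952; 0.2952 0.8624]
step 3: x^-=[-3.6056, -0.1065]  P^-=[1.5983 0.5586; 0.5586 1.1224]  H_jac=[0.0082 -0.2771]  S=[0.5038]  K=[-0.2813; -0.6083]  nu=[-2.8011]  x^+=[-2.8176, 1.5975]  P^+=[1.5584 0.4724; 0.4724 0.9360]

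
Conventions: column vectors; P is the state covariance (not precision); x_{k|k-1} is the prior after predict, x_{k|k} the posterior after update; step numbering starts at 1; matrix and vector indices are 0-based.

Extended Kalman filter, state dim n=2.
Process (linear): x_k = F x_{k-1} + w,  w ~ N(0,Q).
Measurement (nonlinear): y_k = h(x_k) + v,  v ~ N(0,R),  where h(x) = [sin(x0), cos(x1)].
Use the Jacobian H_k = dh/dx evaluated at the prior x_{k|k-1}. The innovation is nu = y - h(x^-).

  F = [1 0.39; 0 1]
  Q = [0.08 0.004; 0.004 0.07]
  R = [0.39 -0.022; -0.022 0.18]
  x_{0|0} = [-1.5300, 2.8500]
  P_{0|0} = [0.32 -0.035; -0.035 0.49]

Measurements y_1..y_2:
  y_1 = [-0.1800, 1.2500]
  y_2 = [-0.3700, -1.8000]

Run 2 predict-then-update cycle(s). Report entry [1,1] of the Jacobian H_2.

step 1: x^-=[-0.4185, 2.8500]  P^-=[0.4472 0.1601; 0.1601 0.5600]  H_jac=[0.9137 0.0000; 0.0000 -0.2875]  S=[0.7634 -0.0641; -0.0641 0.2263]  K=[0.5308 -0.0531; 0.1351 -0.6732]  nu=[0.2264, 2.2078]  x^+=[-0.4156, 1.3943]  P^+=[0.2279 0.0739; 0.0739 0.4319]
step 2: x^-=[0.1282, 1.3943]  P^-=[0.4312 0.2463; 0.2463 0.5019]  H_jac=[0.9918 0.0000; 0.0000 -0.9845]  S=[0.8141 -0.2625; -0.2625 0.6664]  K=[0.4673 -0.1798; 0.0699 -0.7139]  nu=[-0.4978, -1.9756]  x^+=[0.2508, 2.7698]  P^+=[0.1877 0.0433; 0.0433 0.1321]

H_jac[1,1] = -0.9845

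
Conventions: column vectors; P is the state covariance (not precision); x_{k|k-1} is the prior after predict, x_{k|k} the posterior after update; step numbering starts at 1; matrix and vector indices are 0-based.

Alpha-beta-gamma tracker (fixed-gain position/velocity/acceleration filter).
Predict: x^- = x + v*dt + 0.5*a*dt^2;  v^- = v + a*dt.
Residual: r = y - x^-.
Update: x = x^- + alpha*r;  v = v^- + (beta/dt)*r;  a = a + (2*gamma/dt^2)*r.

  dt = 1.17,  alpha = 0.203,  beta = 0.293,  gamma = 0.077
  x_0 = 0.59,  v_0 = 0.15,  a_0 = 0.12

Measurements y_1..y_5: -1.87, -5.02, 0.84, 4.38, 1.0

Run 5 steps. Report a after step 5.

a_post = 1.1268

step 1: x_pred=0.8476  r=-2.7176  x^+=0.2960  v^+=-0.3902  a^+=-0.1857
step 2: x_pred=-0.2877  r=-4.7323  x^+=-1.2483  v^+=-1.7926  a^+=-0.7181
step 3: x_pred=-3.8372  r=4.6772  x^+=-2.8877  v^+=-1.4615  a^+=-0.1919
step 4: x_pred=-4.7290  r=9.1090  x^+=-2.8799  v^+=0.5951  a^+=0.8328
step 5: x_pred=-1.6136  r=2.6136  x^+=-1.0830  v^+=2.2240  a^+=1.1268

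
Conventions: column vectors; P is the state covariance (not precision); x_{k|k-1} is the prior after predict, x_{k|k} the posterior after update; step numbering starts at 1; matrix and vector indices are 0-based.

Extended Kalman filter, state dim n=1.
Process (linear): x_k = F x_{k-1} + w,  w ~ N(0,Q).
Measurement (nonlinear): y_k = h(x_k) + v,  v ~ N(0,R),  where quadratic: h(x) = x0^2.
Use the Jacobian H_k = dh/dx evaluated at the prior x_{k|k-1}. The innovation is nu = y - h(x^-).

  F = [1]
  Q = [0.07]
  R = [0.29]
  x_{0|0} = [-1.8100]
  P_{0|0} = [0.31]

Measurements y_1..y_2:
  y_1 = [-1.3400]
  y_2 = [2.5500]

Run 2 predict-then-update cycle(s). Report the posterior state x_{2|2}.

step 1: x^-=[-1.8100]  P^-=[0.3800]  H_jac=[-3.6200]  S=[5.2697]  K=[-0.2610]  nu=[-4.6161]  x^+=[-0.6050]  P^+=[0.0209]
step 2: x^-=[-0.6050]  P^-=[0.0909]  H_jac=[-1.2100]  S=[0.4231]  K=[-0.2600]  nu=[2.1840]  x^+=[-1.1728]  P^+=[0.0623]

x_post = [-1.1728]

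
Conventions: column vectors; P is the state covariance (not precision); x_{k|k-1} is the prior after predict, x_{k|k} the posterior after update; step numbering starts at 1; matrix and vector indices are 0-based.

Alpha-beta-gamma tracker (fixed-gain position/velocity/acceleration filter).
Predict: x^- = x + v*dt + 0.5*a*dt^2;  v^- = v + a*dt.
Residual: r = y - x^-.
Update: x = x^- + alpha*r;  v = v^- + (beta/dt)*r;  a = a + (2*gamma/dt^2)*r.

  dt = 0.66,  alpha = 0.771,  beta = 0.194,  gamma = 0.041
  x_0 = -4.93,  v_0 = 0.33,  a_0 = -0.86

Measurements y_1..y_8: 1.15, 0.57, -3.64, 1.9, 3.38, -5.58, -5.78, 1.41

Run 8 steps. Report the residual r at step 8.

step 1: x_pred=-4.8995  r=6.0495  x^+=-0.2353  v^+=1.5406  a^+=0.2788
step 2: x_pred=0.8422  r=-0.2722  x^+=0.6323  v^+=1.6446  a^+=0.2276
step 3: x_pred=1.7673  r=-5.4073  x^+=-2.4017  v^+=0.2054  a^+=-0.7903
step 4: x_pred=-2.4383  r=4.3383  x^+=0.9065  v^+=0.9589  a^+=0.0263
step 5: x_pred=1.5452  r=1.8348  x^+=2.9598  v^+=1.5156  a^+=0.3717
step 6: x_pred=4.0411  r=-9.6211  x^+=-3.3768  v^+=-1.0670  a^+=-1.4394
step 7: x_pred=-4.3945  r=-1.3855  x^+=-5.4627  v^+=-2.4243  a^+=-1.7002
step 8: x_pred=-7.4331  r=8.8431  x^+=-0.6151  v^+=-0.9471  a^+=-0.0355

resid = 8.8431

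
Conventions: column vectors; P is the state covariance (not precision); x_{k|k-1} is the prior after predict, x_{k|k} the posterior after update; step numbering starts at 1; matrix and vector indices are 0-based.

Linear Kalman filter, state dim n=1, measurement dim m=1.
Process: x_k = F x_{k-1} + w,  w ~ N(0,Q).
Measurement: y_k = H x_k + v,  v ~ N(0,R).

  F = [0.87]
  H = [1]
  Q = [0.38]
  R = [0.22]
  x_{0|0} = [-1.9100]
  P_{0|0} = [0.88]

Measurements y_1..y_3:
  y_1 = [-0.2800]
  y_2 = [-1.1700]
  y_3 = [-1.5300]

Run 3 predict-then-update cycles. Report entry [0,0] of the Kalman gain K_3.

K[0,0] = 0.6931

step 1: x^-=[-1.6617]  P^-=[1.0461]  S=[1.2661]  K=[0.8262]  nu=[1.3817]  x^+=[-0.5201]  P^+=[0.1818]
step 2: x^-=[-0.4525]  P^-=[0.5176]  S=[0.7376]  K=[0.7017]  nu=[-0.7175]  x^+=[-0.9560]  P^+=[0.1544]
step 3: x^-=[-0.8317]  P^-=[0.4969]  S=[0.7169]  K=[0.6931]  nu=[-0.6983]  x^+=[-1.3157]  P^+=[0.1525]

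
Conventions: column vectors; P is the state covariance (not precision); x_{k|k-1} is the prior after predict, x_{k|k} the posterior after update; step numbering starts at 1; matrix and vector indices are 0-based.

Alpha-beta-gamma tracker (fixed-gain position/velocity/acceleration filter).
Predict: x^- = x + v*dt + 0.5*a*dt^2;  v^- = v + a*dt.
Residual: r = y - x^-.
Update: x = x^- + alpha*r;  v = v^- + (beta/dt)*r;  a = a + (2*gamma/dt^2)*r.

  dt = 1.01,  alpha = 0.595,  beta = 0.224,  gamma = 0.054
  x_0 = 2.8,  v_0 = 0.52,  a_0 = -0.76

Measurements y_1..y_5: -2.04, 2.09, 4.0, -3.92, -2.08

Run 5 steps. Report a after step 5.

step 1: x_pred=2.9376  r=-4.9776  x^+=-0.0241  v^+=-1.3515  a^+=-1.2870
step 2: x_pred=-2.0456  r=4.1356  x^+=0.4151  v^+=-1.7342  a^+=-0.8491
step 3: x_pred=-1.7695  r=5.7695  x^+=1.6633  v^+=-1.3122  a^+=-0.2383
step 4: x_pred=0.2164  r=-4.1364  x^+=-2.2448  v^+=-2.4703  a^+=-0.6762
step 5: x_pred=-5.0847  r=3.0047  x^+=-3.2969  v^+=-2.4869  a^+=-0.3581

a_post = -0.3581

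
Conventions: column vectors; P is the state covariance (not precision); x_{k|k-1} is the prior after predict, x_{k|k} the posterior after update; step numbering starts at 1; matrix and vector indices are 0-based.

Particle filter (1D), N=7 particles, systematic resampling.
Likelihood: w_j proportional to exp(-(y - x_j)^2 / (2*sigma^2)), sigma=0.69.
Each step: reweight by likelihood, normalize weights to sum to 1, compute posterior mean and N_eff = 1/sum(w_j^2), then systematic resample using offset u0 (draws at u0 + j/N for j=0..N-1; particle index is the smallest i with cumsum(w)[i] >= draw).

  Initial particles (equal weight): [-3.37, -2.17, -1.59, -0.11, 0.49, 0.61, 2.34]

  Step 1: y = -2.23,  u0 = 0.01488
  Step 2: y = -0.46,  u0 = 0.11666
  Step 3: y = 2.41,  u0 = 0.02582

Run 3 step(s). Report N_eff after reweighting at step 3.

N_eff = 5.0215

step 1: w=[0.1336, 0.5211, 0.3402, 0.0047, 0.0002, 0.0001, 0.0000]  mean=-2.1225  Neff=2.4677  idx=[0, 1, 1, 1, 1, 2, 2]
step 2: w=[0.0002, 0.0654, 0.0654, 0.0654, 0.0654, 0.3690, 0.3690]  mean=-1.7421  Neff=3.4542  idx=[2, 4, 5, 5, 6, 6, 6]
step 3: w=[0.0011, 0.0011, 0.1996, 0.1996, 0.1996, 0.1996, 0.1996]  mean=-1.5912  Neff=5.0215  idx=[2, 2, 3, 4, 4, 5, 6]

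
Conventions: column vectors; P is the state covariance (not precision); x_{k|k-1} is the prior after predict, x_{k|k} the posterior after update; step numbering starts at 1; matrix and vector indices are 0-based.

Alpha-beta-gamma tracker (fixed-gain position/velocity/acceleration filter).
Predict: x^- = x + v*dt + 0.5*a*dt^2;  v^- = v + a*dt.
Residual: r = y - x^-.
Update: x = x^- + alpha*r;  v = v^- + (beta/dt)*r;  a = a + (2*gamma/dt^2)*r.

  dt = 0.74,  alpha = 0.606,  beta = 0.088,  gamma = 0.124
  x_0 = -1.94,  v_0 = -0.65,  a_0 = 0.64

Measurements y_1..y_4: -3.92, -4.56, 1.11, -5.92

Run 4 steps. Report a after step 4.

a_post = -0.2053

step 1: x_pred=-2.2458  r=-1.6742  x^+=-3.2604  v^+=-0.3755  a^+=-0.1182
step 2: x_pred=-3.5706  r=-0.9894  x^+=-4.1702  v^+=-0.5807  a^+=-0.5663
step 3: x_pred=-4.7549  r=5.8649  x^+=-1.2008  v^+=-0.3023  a^+=2.0898
step 4: x_pred=-0.8523  r=-5.0677  x^+=-3.9233  v^+=0.6415  a^+=-0.2053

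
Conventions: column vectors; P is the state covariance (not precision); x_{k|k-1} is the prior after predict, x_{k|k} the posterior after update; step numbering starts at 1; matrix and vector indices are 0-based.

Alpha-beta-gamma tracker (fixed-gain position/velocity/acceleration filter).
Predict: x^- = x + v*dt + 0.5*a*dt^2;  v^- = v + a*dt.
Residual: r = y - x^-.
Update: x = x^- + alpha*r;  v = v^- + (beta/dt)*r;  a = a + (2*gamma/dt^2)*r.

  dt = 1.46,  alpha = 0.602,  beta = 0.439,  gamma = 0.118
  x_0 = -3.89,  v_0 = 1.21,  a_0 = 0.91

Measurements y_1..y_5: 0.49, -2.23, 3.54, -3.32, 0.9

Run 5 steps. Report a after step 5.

a_post = -0.8434

step 1: x_pred=-1.1535  r=1.6435  x^+=-0.1641  v^+=3.0328  a^+=1.0920
step 2: x_pred=5.4276  r=-7.6576  x^+=0.8177  v^+=2.3245  a^+=0.2442
step 3: x_pred=4.4718  r=-0.9318  x^+=3.9108  v^+=2.4008  a^+=0.1410
step 4: x_pred=7.5663  r=-10.8863  x^+=1.0128  v^+=-0.6667  a^+=-1.0643
step 5: x_pred=-1.0949  r=1.9949  x^+=0.1060  v^+=-1.6207  a^+=-0.8434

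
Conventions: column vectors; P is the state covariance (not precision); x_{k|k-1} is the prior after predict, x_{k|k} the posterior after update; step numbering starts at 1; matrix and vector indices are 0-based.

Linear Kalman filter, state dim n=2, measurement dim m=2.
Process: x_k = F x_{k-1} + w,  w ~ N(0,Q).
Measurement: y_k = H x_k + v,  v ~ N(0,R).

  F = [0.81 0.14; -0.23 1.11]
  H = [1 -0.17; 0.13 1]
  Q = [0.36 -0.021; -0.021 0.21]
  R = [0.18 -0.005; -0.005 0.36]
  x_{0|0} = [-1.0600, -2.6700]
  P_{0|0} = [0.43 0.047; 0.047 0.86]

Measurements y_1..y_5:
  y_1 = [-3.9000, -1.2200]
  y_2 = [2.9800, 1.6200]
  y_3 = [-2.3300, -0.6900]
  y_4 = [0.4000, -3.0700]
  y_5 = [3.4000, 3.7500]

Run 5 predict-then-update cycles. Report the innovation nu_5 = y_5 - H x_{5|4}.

step 1: x^-=[-1.2324, -2.7199]  P^-=[0.6696 0.0733; 0.0733 1.2684]  S=[0.8614 -0.0619; -0.0619 1.6587]  K=[0.7720 0.1255; -0.1102 0.7663]  nu=[-3.1300, 1.6601]  x^+=[-3.4403, -1.1029]  P^+=[0.1422 0.0228; 0.0228 0.2734]
step 2: x^-=[-2.9411, -0.4330]  P^-=[0.4638 0.0148; 0.0148 0.5428]  S=[0.6545 -0.0225; -0.0225 0.9145]  K=[0.7083 0.0995; -0.0980 0.5932]  nu=[5.8475, 2.4353]  x^+=[1.4430, 0.4388]  P^+=[0.1296 0.0154; 0.0154 0.2120]
step 3: x^-=[1.2302, 0.1552]  P^-=[0.4527 0.0012; 0.0012 0.4702]  S=[0.6459 -0.0249; -0.0249 0.8382]  K=[0.7042 0.0926; -0.1004 0.5582]  nu=[-3.5339, -1.0051]  x^+=[-1.3512, -0.0512]  P^+=[0.1285 0.0131; 0.0131 0.1998]
step 4: x^-=[-1.1016, 0.2540]  P^-=[0.4512 -0.0025; -0.0025 0.4562]  S=[0.6453 -0.0264; -0.0264 0.8232]  K=[0.7036 0.0907; -0.1016 0.5506]  nu=[1.5448, -3.1808]  x^+=[-0.3032, -1.6542]  P^+=[0.1283 0.0125; 0.0125 0.1971]
step 5: x^-=[-0.4772, -1.7664]  P^-=[0.4509 -0.0035; -0.0035 0.4533]  S=[0.6452 -0.0268; -0.0268 0.8200]  K=[0.7035 0.0903; -0.1020 0.5489]  nu=[3.5769, 5.5785]  x^+=[2.5429, 0.9307]  P^+=[0.1283 0.0123; 0.0123 0.1965]

innov = [3.5769, 5.5785]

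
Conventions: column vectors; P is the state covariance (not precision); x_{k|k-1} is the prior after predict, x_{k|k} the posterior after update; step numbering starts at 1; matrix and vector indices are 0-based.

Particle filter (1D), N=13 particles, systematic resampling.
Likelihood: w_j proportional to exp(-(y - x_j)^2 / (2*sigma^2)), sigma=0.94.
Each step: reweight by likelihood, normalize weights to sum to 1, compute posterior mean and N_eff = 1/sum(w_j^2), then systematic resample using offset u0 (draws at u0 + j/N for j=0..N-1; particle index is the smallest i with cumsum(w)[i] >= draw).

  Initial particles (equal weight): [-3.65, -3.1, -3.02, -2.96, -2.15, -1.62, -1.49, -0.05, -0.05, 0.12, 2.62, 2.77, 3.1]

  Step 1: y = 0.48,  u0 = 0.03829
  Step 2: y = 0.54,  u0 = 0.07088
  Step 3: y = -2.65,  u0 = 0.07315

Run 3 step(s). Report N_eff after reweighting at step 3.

step 1: w=[0.0000, 0.0002, 0.0003, 0.0004, 0.0067, 0.0275, 0.0371, 0.2844, 0.2844, 0.3099, 0.0250, 0.0172, 0.0069]  mean=0.0258  Neff=3.8316  idx=[6, 7, 7, 7, 7, 8, 8, 8, 9, 9, 9, 9, 10]
step 2: w=[0.0102, 0.0860, 0.0860, 0.0860, 0.0860, 0.0860, 0.0860, 0.0860, 0.0947, 0.0947, 0.0947, 0.0947, 0.0091]  mean=0.0240  Neff=11.3857  idx=[1, 2, 3, 4, 5, 6, 7, 7, 8, 9, 10, 11, 12]
step 3: w=[0.0963, 0.0963, 0.0963, 0.0963, 0.0963, 0.0963, 0.0963, 0.0963, 0.0574, 0.0574, 0.0574, 0.0574, 0.0000]  mean=-0.0109  Neff=11.4473  idx=[0, 1, 2, 3, 3, 4, 5, 6, 7, 7, 9, 10, 11]

N_eff = 11.4473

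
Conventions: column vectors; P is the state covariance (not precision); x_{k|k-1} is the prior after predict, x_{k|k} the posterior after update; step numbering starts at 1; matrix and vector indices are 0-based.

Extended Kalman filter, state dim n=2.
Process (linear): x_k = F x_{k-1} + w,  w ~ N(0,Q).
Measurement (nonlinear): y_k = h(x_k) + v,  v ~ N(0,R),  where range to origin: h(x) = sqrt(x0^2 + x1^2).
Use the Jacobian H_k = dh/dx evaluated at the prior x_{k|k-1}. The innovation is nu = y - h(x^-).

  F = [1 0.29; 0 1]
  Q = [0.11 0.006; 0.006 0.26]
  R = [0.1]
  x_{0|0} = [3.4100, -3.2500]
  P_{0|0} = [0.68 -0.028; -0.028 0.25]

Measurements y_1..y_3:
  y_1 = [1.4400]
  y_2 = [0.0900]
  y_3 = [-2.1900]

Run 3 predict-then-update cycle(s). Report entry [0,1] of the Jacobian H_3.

H_jac[0,1] = -0.2519

step 1: x^-=[2.4675, -3.2500]  P^-=[0.7948 0.0505; 0.0505 0.5100]  H_jac=[0.6047 -0.7965]  S=[0.6655]  K=[0.6617; -0.5645]  nu=[-2.6406]  x^+=[0.7201, -1.7595]  P^+=[0.5034 0.2991; 0.2991 0.2979]
step 2: x^-=[0.2099, -1.7595]  P^-=[0.8119 0.3915; 0.3915 0.5579]  H_jac=[0.1185 -0.9930]  S=[0.5694]  K=[-0.5138; -0.8915]  nu=[-1.6819]  x^+=[1.0741, -0.2600]  P^+=[0.6616 0.1307; 0.1307 0.1054]
step 3: x^-=[0.9987, -0.2600]  P^-=[0.8562 0.1672; 0.1672 0.3654]  H_jac=[0.9677 -0.2519]  S=[0.8435]  K=[0.9324; 0.0827]  nu=[-3.2219]  x^+=[-2.0054, -0.5265]  P^+=[0.1229 0.1022; 0.1022 0.3596]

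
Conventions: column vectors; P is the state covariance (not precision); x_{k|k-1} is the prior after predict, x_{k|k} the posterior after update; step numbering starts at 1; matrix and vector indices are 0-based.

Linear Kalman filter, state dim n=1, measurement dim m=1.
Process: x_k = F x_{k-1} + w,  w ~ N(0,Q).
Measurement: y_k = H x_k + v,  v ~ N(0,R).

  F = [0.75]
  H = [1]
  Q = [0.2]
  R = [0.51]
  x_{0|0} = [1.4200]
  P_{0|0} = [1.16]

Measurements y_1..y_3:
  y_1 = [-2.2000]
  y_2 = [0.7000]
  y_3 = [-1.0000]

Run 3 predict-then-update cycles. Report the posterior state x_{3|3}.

step 1: x^-=[1.0650]  P^-=[0.8525]  S=[1.3625]  K=[0.6257]  nu=[-3.2650]  x^+=[-0.9779]  P^+=[0.3191]
step 2: x^-=[-0.7334]  P^-=[0.3795]  S=[0.8895]  K=[0.4266]  nu=[1.4334]  x^+=[-0.1219]  P^+=[0.2176]
step 3: x^-=[-0.0914]  P^-=[0.3224]  S=[0.8324]  K=[0.3873]  nu=[-0.9086]  x^+=[-0.4433]  P^+=[0.1975]

x_post = [-0.4433]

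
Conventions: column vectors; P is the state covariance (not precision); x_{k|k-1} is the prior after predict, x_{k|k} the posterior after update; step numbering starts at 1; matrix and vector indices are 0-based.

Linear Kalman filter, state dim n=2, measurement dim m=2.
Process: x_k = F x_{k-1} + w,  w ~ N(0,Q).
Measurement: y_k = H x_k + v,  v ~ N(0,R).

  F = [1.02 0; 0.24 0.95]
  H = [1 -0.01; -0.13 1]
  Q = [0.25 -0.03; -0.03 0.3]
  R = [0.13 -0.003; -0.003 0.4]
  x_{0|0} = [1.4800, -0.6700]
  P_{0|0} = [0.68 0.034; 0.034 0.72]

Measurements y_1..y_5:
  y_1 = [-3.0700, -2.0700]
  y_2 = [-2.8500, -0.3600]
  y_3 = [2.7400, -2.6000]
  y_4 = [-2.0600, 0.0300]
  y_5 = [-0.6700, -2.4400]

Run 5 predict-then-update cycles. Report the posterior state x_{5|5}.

step 1: x^-=[1.5096, -0.2813]  P^-=[0.9575 0.1694; 0.1694 1.0045]  S=[1.0842 0.0321; 0.0321 1.3766]  K=[0.8812 0.0121; 0.1259 0.7107]  nu=[-4.5824, -1.5925]  x^+=[-2.5477, -1.9902]  P^+=[0.1147 0.0171; 0.0171 0.2861]
step 2: x^-=[-2.5987, -2.5022]  P^-=[0.3693 0.0146; 0.0146 0.5726]  S=[0.4991 -0.0421; -0.0421 0.9751]  K=[0.7395 -0.0023; 0.0675 0.5882]  nu=[-0.2764, 1.8043]  x^+=[-2.8072, -1.4594]  P^+=[0.0962 0.0094; 0.0094 0.2363]
step 3: x^-=[-2.8633, -2.0602]  P^-=[0.3501 0.0026; 0.0026 0.5231]  S=[0.4801 -0.0511; -0.0511 0.9283]  K=[0.7285 -0.0061; 0.0549 0.5661]  nu=[5.5827, -0.9121]  x^+=[1.2094, -2.2703]  P^+=[0.0948 0.0077; 0.0077 0.2273]
step 4: x^-=[1.2336, -1.8665]  P^-=[0.3486 0.0007; 0.0007 0.5141]  S=[0.4787 -0.0528; -0.0528 0.9198]  K=[0.7276 -0.0068; 0.0526 0.5618]  nu=[-3.3123, 2.0569]  x^+=[-1.1903, -0.8852]  P^+=[0.0947 0.0074; 0.0074 0.2255]
step 5: x^-=[-1.2141, -1.1266]  P^-=[0.3485 0.0004; 0.0004 0.5124]  S=[0.4785 -0.0531; -0.0531 0.9182]  K=[0.7275 -0.0069; 0.0523 0.5610]  nu=[0.5328, -1.4712]  x^+=[-0.8163, -1.9241]  P^+=[0.0947 0.0074; 0.0074 0.2252]

x_post = [-0.8163, -1.9241]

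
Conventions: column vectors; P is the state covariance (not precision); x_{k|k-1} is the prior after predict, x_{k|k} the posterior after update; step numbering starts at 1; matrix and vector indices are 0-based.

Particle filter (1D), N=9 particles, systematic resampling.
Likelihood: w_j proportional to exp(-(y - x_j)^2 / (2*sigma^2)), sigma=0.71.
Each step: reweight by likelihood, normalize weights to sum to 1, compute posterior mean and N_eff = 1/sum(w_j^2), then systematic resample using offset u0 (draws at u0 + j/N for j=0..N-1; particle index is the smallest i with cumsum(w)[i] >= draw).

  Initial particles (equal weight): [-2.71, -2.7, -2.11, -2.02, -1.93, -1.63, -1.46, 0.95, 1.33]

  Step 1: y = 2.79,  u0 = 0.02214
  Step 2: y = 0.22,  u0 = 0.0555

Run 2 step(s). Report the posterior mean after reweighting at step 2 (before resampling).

step 1: w=[0.0000, 0.0000, 0.0000, 0.0000, 0.0000, 0.0000, 0.0000, 0.2238, 0.7762]  mean=1.2450  Neff=1.5323  idx=[7, 7, 8, 8, 8, 8, 8, 8, 8]
step 2: w=[0.1819, 0.1819, 0.0909, 0.0909, 0.0909, 0.0909, 0.0909, 0.0909, 0.0909]  mean=1.1918  Neff=8.0657  idx=[0, 0, 1, 2, 3, 4, 5, 7, 8]

post_mean = 1.1918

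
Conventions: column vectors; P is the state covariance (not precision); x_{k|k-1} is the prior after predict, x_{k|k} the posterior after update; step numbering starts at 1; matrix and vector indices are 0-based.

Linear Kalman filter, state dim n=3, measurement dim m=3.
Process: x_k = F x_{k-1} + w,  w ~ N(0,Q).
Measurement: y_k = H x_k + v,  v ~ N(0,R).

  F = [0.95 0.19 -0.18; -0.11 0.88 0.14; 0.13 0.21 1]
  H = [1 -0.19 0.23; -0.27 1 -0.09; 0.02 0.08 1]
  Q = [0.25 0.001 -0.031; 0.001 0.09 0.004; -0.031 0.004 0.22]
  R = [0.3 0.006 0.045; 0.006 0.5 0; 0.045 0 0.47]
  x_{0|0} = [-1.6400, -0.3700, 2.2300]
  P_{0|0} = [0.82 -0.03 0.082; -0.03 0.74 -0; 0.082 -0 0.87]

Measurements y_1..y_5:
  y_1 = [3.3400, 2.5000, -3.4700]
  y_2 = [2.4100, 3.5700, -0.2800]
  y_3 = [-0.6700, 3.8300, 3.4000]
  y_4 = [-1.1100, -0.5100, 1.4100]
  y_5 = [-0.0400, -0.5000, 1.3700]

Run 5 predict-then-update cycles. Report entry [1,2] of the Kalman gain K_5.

step 1: x^-=[-2.0297, 0.1670, 1.9391]  P^-=[1.0061 0.0052 0.0125; 0.0052 0.6933 0.2406; 0.0125 0.2406 1.1562]  S=[1.3750 -0.3583 0.2921; -0.3583 1.2305 0.1814; 0.2921 0.1814 1.6700]  K=[0.7635 0.0220 -0.1162; 0.0689 0.5492 0.1056; 0.0240 0.0122 0.6985]  nu=[4.9554, 1.9595, -5.3819]  x^+=[2.4220, 1.0160, -1.6770]  P^+=[0.2462 0.0792 -0.0315; 0.0792 0.2988 0.0272; -0.0315 0.0272 0.3278]
step 2: x^-=[2.7958, 0.3929, -1.1488]  P^-=[0.5312 0.0731 -0.0550; 0.0731 0.3232 0.1365; -0.0550 0.1365 0.5727]  S=[0.8081 -0.0917 0.1094; -0.0917 0.7998 0.1218; 0.1094 0.1218 1.0649]  K=[0.6391 0.0072 -0.1026; 0.0797 0.3572 0.1048; -0.0059 0.0414 0.5429]  nu=[-0.0470, 3.8286, 0.7815]  x^+=[2.7133, 1.8386, -0.5656]  P^+=[0.2052 0.0603 -0.0284; 0.0603 0.1986 0.0358; -0.0284 0.0358 0.2526]
step 3: x^-=[3.0288, 1.2404, 0.1732]  P^-=[0.4795 0.0465 -0.0506; 0.0465 0.2492 0.1138; -0.0506 0.1138 0.4958]  S=[0.7639 -0.0964 0.0981; -0.0964 0.7402 0.0993; 0.0981 0.0993 0.9839]  K=[0.6118 -0.0132 -0.0975; 0.0580 0.3000 0.1008; -0.0050 0.0430 0.5083]  nu=[-3.5029, 3.4230, 3.0670]  x^+=[0.5414, 2.3728, 1.8968]  P^+=[0.1940 0.0471 -0.0259; 0.0471 0.1663 0.0357; -0.0259 0.0357 0.2363]
step 4: x^-=[0.6238, 2.2941, 2.4655]  P^-=[0.4622 0.0323 -0.0510; 0.0323 0.2262 0.1042; -0.0510 0.1042 0.4778]  S=[0.7508 -0.1042 0.0941; -0.1042 0.7251 0.0899; 0.0941 0.0899 0.9641]  K=[0.6008 -0.0229 -0.0971; 0.0446 0.2814 0.0969; -0.0049 0.0408 0.4998]  nu=[-1.8649, -2.4138, -1.2515]  x^+=[-0.3200, 1.4103, 1.7507]  P^+=[0.1894 0.0410 -0.0257; 0.0410 0.1551 0.0343; -0.0257 0.0343 0.2325]
step 5: x^-=[-0.3512, 1.5214, 2.0053]  P^-=[0.4553 0.0263 -0.0526; 0.0263 0.2183 0.0998; -0.0526 0.0998 0.4725]  S=[0.7453 -0.1079 0.0915; -0.1079 0.7206 0.0859; 0.0915 0.0859 0.9580]  K=[0.5961 -0.0267 -0.0978; 0.0386 0.2751 0.0946; -0.0056 0.0391 0.4975]  nu=[0.1390, -1.9357, -0.7500]  x^+=[-0.1434, 0.9232, 1.5557]  P^+=[0.1876 0.0386 -0.0260; 0.0386 0.1512 0.0334; -0.0260 0.0334 0.2314]

K[1,2] = 0.0946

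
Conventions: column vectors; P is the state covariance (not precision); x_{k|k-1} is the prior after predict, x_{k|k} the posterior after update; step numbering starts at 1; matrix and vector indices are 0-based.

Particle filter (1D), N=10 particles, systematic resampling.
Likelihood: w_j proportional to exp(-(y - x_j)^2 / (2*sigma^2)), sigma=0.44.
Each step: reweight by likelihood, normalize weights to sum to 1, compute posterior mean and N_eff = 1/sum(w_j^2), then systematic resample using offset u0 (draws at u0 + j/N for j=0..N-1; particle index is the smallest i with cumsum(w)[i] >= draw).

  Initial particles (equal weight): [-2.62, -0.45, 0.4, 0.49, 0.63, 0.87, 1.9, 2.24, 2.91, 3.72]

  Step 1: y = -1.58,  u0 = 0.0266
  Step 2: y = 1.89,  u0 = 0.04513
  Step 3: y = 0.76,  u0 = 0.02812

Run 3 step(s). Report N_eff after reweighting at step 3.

step 1: w=[0.6231, 0.3763, 0.0004, 0.0002, 0.0000, 0.0000, 0.0000, 0.0000, 0.0000, 0.0000]  mean=-1.8016  Neff=1.8873  idx=[0, 0, 0, 0, 0, 0, 1, 1, 1, 1]
step 2: w=[0.0000, 0.0000, 0.0000, 0.0000, 0.0000, 0.0000, 0.2500, 0.2500, 0.2500, 0.2500]  mean=-0.4500  Neff=4.0000  idx=[6, 6, 6, 7, 7, 8, 8, 8, 9, 9]
step 3: w=[0.1000, 0.1000, 0.1000, 0.1000, 0.1000, 0.1000, 0.1000, 0.1000, 0.1000, 0.1000]  mean=-0.4500  Neff=10.0000  idx=[0, 1, 2, 3, 4, 5, 6, 7, 8, 9]

N_eff = 10.0000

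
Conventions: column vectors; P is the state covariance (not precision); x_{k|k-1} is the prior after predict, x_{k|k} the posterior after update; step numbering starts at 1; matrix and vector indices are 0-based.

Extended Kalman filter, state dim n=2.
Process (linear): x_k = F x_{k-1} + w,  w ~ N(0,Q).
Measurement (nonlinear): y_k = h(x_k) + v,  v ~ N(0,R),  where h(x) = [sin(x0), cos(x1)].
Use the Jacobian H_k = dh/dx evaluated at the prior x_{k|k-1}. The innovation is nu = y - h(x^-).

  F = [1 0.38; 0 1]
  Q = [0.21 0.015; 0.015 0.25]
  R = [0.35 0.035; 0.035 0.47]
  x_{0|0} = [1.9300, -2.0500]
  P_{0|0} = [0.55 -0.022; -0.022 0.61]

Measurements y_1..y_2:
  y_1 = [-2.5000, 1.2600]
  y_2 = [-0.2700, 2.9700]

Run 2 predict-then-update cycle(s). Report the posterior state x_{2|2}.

step 1: x^-=[1.1510, -2.0500]  P^-=[0.8314 0.2248; 0.2248 0.8600]  H_jac=[0.4076 0.0000; 0.0000 0.8874]  S=[0.4881 0.1163; 0.1163 1.1472]  K=[0.6689 0.1061; 0.0299 0.6622]  nu=[-3.4132, 1.7211]  x^+=[-0.9496, -1.0125]  P^+=[0.5835 0.0826; 0.0826 0.3519]
step 2: x^-=[-1.3344, -1.0125]  P^-=[0.9071 0.2313; 0.2313 0.6019]  H_jac=[0.2342 0.0000; 0.0000 0.8481]  S=[0.3998 0.0810; 0.0810 0.9030]  K=[0.4965 0.1727; 0.0214 0.5634]  nu=[0.7022, 2.4402]  x^+=[-0.5642, 0.3775]  P^+=[0.7677 0.1162; 0.1162 0.3131]

x_post = [-0.5642, 0.3775]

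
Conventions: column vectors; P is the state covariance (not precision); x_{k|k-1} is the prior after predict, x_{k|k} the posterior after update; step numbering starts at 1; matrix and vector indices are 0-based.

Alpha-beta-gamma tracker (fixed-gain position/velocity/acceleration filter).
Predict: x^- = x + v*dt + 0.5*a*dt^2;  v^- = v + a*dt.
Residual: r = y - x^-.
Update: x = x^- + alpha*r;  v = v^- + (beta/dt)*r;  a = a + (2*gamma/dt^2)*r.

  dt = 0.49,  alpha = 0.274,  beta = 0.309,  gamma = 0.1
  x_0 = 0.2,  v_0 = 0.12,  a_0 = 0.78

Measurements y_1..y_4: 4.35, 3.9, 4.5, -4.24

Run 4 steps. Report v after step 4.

step 1: x_pred=0.3524  r=3.9976  x^+=1.4478  v^+=3.0231  a^+=4.1099
step 2: x_pred=3.4225  r=0.4775  x^+=3.5533  v^+=5.3381  a^+=4.5077
step 3: x_pred=6.7101  r=-2.2101  x^+=6.1046  v^+=6.1531  a^+=2.6667
step 4: x_pred=9.4397  r=-13.6797  x^+=5.6915  v^+=-1.1668  a^+=-8.7284

v_post = -1.1668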